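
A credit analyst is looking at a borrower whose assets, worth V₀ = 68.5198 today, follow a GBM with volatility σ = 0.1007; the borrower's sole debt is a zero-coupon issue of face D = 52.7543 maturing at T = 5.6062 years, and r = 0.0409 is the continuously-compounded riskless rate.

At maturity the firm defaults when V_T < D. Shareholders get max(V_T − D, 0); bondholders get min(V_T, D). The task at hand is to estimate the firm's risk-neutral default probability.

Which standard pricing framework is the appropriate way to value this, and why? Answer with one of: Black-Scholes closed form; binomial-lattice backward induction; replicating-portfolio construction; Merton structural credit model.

framework: Merton structural credit model

Key observation: a levered firm with one bullet debt due at 5.6062 years is the canonical structural-credit setup: equity is a call on the firm's assets struck at the face value.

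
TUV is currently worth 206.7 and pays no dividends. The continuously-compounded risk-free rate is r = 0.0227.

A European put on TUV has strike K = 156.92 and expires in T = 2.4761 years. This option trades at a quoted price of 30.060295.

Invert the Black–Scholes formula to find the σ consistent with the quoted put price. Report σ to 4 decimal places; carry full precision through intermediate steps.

sigma = 0.5049

At σ = 0.5049 the Black–Scholes value reproduces the quote:
σ√T = 0.5049·√2.4761 = 0.794492
d₁ = (ln(S/K) + (r+σ²/2)T) / (σ√T) = (ln(206.7/156.92) + (0.0227+0.5049²/2)·2.4761) / 0.794492 = (0.275532 + 0.371816) / 0.794492 = 0.814796
d₂ = d₁ − σ√T = 0.814796 − 0.794492 = 0.020304
e^{−rT} = 0.945343
N(−d₁) = 0.207595,  N(−d₂) = 0.491901
V = K·e^{−rT}·N(−d₂) − S·N(−d₁) = 72.970111 − 42.909816 = 30.060295 (the observed quote) — the price is monotone increasing in volatility, hence this σ is the only solution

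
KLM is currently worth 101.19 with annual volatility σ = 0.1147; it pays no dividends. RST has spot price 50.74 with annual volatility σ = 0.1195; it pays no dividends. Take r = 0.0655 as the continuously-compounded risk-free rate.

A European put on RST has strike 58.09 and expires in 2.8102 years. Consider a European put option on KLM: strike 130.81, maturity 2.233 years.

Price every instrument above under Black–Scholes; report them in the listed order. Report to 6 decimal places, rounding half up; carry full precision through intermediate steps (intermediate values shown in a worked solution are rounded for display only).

[RST put K=58.09]
σ√T = 0.1195·√2.8102 = 0.200326
d₁ = (ln(S/K) + (r+σ²/2)T) / (σ√T) = (ln(50.74/58.09) + (0.0655+0.1195²/2)·2.8102) / 0.200326 = (-0.135279 + 0.204133) / 0.200326 = 0.343712
d₂ = d₁ − σ√T = 0.343712 − 0.200326 = 0.143386
e^{−rT} = 0.831879
N(−d₁) = 0.365531,  N(−d₂) = 0.442993
price = K·e^{−rT}·N(−d₂) − S·N(−d₁) = 21.407111 − 18.547068 = 2.860043
[KLM put K=130.81]
σ√T = 0.1147·√2.233 = 0.171399
d₁ = (ln(S/K) + (r+σ²/2)T) / (σ√T) = (ln(101.19/130.81) + (0.0655+0.1147²/2)·2.233) / 0.171399 = (-0.256746 + 0.160950) / 0.171399 = -0.558905
d₂ = d₁ − σ√T = -0.558905 − 0.171399 = -0.730304
e^{−rT} = 0.863932
N(−d₁) = 0.711887,  N(−d₂) = 0.767398
price = K·e^{−rT}·N(−d₂) − S·N(−d₁) = 86.724326 − 72.035823 = 14.688503

price(RST put K=58.09) = 2.860043
price(KLM put K=130.81) = 14.688503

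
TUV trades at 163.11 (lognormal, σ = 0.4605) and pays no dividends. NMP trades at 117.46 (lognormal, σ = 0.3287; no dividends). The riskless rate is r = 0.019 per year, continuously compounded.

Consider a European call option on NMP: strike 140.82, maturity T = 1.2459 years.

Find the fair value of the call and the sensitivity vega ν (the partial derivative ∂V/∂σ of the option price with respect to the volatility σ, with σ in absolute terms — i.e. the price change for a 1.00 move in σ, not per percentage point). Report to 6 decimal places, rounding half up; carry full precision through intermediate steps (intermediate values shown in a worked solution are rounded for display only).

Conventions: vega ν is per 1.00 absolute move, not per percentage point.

price = 10.189506
ν = 50.740749

σ√T = 0.3287·√1.2459 = 0.366895
d₁ = (ln(S/K) + (r+σ²/2)T) / (σ√T) = (ln(117.46/140.82) + (0.019+0.3287²/2)·1.2459) / 0.366895 = (-0.181385 + 0.090978) / 0.366895 = -0.246411
d₂ = d₁ − σ√T = -0.246411 − 0.366895 = -0.613305
e^{−rT} = 0.976606
N(d₁) = 0.402682,  N(d₂) = 0.269837
Call price V = S·N(d₁) − K·e^{−rT}·N(d₂) = 47.299051 − 37.109546 = 10.189506
φ(d₁) = (1/√(2π))·e^{−d₁²/2} = 0.387013
ν = S·φ(d₁)·√T = 50.740749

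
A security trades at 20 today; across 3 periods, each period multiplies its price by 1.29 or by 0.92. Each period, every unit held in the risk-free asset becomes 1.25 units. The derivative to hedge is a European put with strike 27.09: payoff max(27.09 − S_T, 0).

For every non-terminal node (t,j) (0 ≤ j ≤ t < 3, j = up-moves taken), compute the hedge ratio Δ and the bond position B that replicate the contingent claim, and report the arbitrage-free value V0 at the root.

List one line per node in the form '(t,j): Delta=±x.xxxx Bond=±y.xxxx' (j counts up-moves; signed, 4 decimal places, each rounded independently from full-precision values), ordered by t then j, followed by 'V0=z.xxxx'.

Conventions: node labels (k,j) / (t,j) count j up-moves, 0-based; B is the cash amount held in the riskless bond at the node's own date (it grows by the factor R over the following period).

(0,0): Delta=-0.0939 Bond=1.9703
(1,0): Delta=-0.6301 Bond=12.3282
(1,1): Delta=-0.0476 Bond=1.2671
(2,0): Delta=-1.0000 Bond=21.6720
(2,1): Delta=-0.5981 Bond=14.6513
(2,2): Delta=0.0000 Bond=0.0000
V0=0.0916

Risk-neutral probability p* = (R−d)/(u−d) = (1.25−0.92)/(1.29−0.92) = 0.8919.
At maturity the claim pays: V(3,0)=11.5162, V(3,1)=5.2529, V(3,2)=0.0000, V(3,3)=0.0000
Node (2,0) S=16.9280: V=(p*·5.2529+(1−p*)·11.5162)/1.25=4.7440; Δ=(5.2529−11.5162)/(21.8371−15.5738)=-1.0000; B=V−Δ·S=21.6720
Node (2,1) S=23.7360: V=(p*·0.0000+(1−p*)·5.2529)/1.25=0.4543; Δ=(0.0000−5.2529)/(30.6194−21.8371)=-0.5981; B=V−Δ·S=14.6513
Node (2,2) S=33.2820: V=(p*·0.0000+(1−p*)·0.0000)/1.25=0.0000; Δ=(0.0000−0.0000)/(42.9338−30.6194)=0.0000; B=V−Δ·S=0.0000
Node (1,0) S=18.4000: V=(p*·0.4543+(1−p*)·4.7440)/1.25=0.7344; Δ=(0.4543−4.7440)/(23.7360−16.9280)=-0.6301; B=V−Δ·S=12.3282
Node (1,1) S=25.8000: V=(p*·0.0000+(1−p*)·0.4543)/1.25=0.0393; Δ=(0.0000−0.4543)/(33.2820−23.7360)=-0.0476; B=V−Δ·S=1.2671
Node (0,0) S=20.0000: V=(p*·0.0393+(1−p*)·0.7344)/1.25=0.0916; Δ=(0.0393−0.7344)/(25.8000−18.4000)=-0.0939; B=V−Δ·S=1.9703
Check: Δ(0,0)·S0 + B(0,0) = 0.0916 = V0.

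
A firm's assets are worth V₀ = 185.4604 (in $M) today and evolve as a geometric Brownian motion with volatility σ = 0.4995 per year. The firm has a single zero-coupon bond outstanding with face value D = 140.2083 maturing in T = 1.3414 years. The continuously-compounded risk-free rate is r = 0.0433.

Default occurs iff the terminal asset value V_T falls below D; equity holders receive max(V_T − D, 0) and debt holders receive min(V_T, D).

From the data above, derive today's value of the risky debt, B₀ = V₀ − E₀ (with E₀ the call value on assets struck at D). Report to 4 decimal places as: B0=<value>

B0=116.9535

With assets at 185.4604 and a single debt payment of 140.2083 at 1.3414 years:
d₁ = [ln(V₀/D) + (r + σ²/2)T] / (σ√T)
   = [ln(185.4604/140.2083) + (0.0433 + 0.5·0.4995²)·1.3414] / (0.4995·√1.3414)
   = [0.279712 + 0.225422] / 0.578515 = 0.873157
d₂ = d₁ − σ√T = 0.873157 − 0.578515 = 0.294642
N(d₁) = 0.808711,  N(d₂) = 0.615866,  e^(−rT) = 0.943572
E₀ = V₀·N(d₁) − D·e^(−rT)·N(d₂)
   = 185.4604·0.808711 − 140.2083·0.943572·0.615866 = 68.506878
B₀ = V₀ − E₀ = 185.4604 − 68.506878 = 116.953522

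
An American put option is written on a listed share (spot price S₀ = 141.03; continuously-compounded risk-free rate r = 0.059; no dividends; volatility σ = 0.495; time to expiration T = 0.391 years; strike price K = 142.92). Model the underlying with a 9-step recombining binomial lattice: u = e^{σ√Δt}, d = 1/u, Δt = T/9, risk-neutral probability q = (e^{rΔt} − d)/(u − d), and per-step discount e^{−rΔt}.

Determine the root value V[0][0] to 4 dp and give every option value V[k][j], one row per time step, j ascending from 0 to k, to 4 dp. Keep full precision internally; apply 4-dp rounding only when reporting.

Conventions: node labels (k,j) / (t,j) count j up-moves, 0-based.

params: Δt=0.04344 u=1.10868 d=0.90197 q=0.48664 e^(-rΔt)=0.99744
t_9 payoffs: 87.1965 74.4257 58.7280 39.4327 15.7152 0.0000 0.0000 0.0000 0.0000 0.0000
k=8: node(8,0) S=61.7798 payoff=81.1402 vs cont=80.7743 → 81.1402 [stop]  node(8,1) S=75.9386 payoff=66.9814 vs cont=66.6155 → 66.9814 [stop]  node(8,2) S=93.3424 payoff=49.5776 vs cont=49.2117 → 49.5776 [stop]  node(8,3) S=114.7348 payoff=28.1852 vs cont=27.8193 → 28.1852 [stop]  node(8,4) S=141.0300 payoff=1.8900 vs cont=8.0468 → 8.0468 [wait]  node(8,5) S=173.3515 payoff=0.0000 vs cont=0.0000 → 0.0000 [wait]  node(8,6) S=213.0806 payoff=0.0000 vs cont=0.0000 → 0.0000 [wait]  node(8,7) S=261.9149 payoff=0.0000 vs cont=0.0000 → 0.0000 [wait]  node(8,8) S=321.9411 payoff=0.0000 vs cont=0.0000 → 0.0000 [wait]
k=7: node(7,0) S=68.4943 payoff=74.4257 vs cont=74.0598 → 74.4257 [stop]  node(7,1) S=84.1920 payoff=58.7280 vs cont=58.3621 → 58.7280 [stop]  node(7,2) S=103.4873 payoff=39.4327 vs cont=39.0668 → 39.4327 [stop]  node(7,3) S=127.2048 payoff=15.7152 vs cont=18.3379 → 18.3379 [wait]  node(7,4) S=156.3578 payoff=0.0000 vs cont=4.1203 → 4.1203 [wait]  node(7,5) S=192.1922 payoff=0.0000 vs cont=0.0000 → 0.0000 [wait]  node(7,6) S=236.2393 payoff=0.0000 vs cont=0.0000 → 0.0000 [wait]  node(7,7) S=290.3811 payoff=0.0000 vs cont=0.0000 → 0.0000 [wait]
k=6: node(6,0) S=75.9386 payoff=66.9814 vs cont=66.6155 → 66.9814 [stop]  node(6,1) S=93.3424 payoff=49.5776 vs cont=49.2117 → 49.5776 [stop]  node(6,2) S=114.7348 payoff=28.1852 vs cont=29.0923 → 29.0923 [wait]  node(6,3) S=141.0300 payoff=1.8900 vs cont=11.3897 → 11.3897 [wait]  node(6,4) S=173.3515 payoff=0.0000 vs cont=2.1098 → 2.1098 [wait]  node(6,5) S=213.0806 payoff=0.0000 vs cont=0.0000 → 0.0000 [wait]  node(6,6) S=261.9149 payoff=0.0000 vs cont=0.0000 → 0.0000 [wait]
k=5: node(5,0) S=84.1920 payoff=58.7280 vs cont=58.3621 → 58.7280 [stop]  node(5,1) S=103.4873 payoff=39.4327 vs cont=39.5071 → 39.5071 [wait]  node(5,2) S=127.2048 payoff=15.7152 vs cont=20.4250 → 20.4250 [wait]  node(5,3) S=156.3578 payoff=0.0000 vs cont=6.8561 → 6.8561 [wait]  node(5,4) S=192.1922 payoff=0.0000 vs cont=1.0803 → 1.0803 [wait]  node(5,5) S=236.2393 payoff=0.0000 vs cont=0.0000 → 0.0000 [wait]
k=4: node(4,0) S=93.3424 payoff=49.5776 vs cont=49.2479 → 49.5776 [stop]  node(4,1) S=114.7348 payoff=28.1852 vs cont=30.1436 → 30.1436 [wait]  node(4,2) S=141.0300 payoff=1.8900 vs cont=13.7864 → 13.7864 [wait]  node(4,3) S=173.3515 payoff=0.0000 vs cont=4.0350 → 4.0350 [wait]  node(4,4) S=213.0806 payoff=0.0000 vs cont=0.5532 → 0.5532 [wait]
k=3: node(3,0) S=103.4873 payoff=39.4327 vs cont=40.0174 → 40.0174 [wait]  node(3,1) S=127.2048 payoff=15.7152 vs cont=22.1266 → 22.1266 [wait]  node(3,2) S=156.3578 payoff=0.0000 vs cont=9.0178 → 9.0178 [wait]  node(3,3) S=192.1922 payoff=0.0000 vs cont=2.3346 → 2.3346 [wait]
k=2: node(2,0) S=114.7348 payoff=28.1852 vs cont=31.2308 → 31.2308 [wait]  node(2,1) S=141.0300 payoff=1.8900 vs cont=15.7070 → 15.7070 [wait]  node(2,2) S=173.3515 payoff=0.0000 vs cont=5.7507 → 5.7507 [wait]
k=1: node(1,0) S=127.2048 payoff=15.7152 vs cont=23.6156 → 23.6156 [wait]  node(1,1) S=156.3578 payoff=0.0000 vs cont=10.8340 → 10.8340 [wait]
k=0: node(0,0) S=141.0300 payoff=1.8900 vs cont=17.3510 → 17.3510 [wait]

price = 17.3510
tree:
17.3510
23.6156 10.8340
31.2308 15.7070 5.7507
40.0174 22.1266 9.0178 2.3346
49.5776 30.1436 13.7864 4.0350 0.5532
58.7280 39.5071 20.4250 6.8561 1.0803 0.0000
66.9814 49.5776 29.0923 11.3897 2.1098 0.0000 0.0000
74.4257 58.7280 39.4327 18.3379 4.1203 0.0000 0.0000 0.0000
81.1402 66.9814 49.5776 28.1852 8.0468 0.0000 0.0000 0.0000 0.0000
87.1965 74.4257 58.7280 39.4327 15.7152 0.0000 0.0000 0.0000 0.0000 0.0000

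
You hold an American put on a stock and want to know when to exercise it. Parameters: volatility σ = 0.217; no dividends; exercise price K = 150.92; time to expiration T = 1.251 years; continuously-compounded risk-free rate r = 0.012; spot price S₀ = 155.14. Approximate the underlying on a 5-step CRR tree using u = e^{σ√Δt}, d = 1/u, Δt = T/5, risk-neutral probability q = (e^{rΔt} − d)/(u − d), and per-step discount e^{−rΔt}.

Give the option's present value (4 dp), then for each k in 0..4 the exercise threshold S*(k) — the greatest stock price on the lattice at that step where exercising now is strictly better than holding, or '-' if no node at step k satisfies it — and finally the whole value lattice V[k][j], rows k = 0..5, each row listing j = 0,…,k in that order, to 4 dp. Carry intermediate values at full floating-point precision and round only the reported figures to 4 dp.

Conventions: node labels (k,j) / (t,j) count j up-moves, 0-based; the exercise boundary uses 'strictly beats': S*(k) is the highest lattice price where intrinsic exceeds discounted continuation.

price = 12.5186
boundary = - - - 112.0223 124.8660
tree:
12.5186
18.9801 5.7817
27.7901 9.8064 1.5731
38.8977 16.2478 3.0739 0.0000
50.4203 26.0540 6.0067 0.0000 0.0000
60.7577 38.8977 11.7377 0.0000 0.0000 0.0000

Δt=0.25020  u=1.11465  d=0.89714  q=0.48671  discount=0.99700
step 5 (expiry): payoffs max(K−S,0) = 60.7577 38.8977 11.7377 0.0000 0.0000 0.0000
step 4: (k=4,j=0): S=100.4997, K−S=50.4203, hold=49.9679 ⇒ V=50.4203 exercise | (k=4,j=1): S=124.8660, K−S=26.0540, hold=25.6016 ⇒ V=26.0540 exercise | (k=4,j=2): S=155.1400, K−S=0.0000, hold=6.0067 ⇒ V=6.0067 continue | (k=4,j=3): S=192.7540, K−S=0.0000, hold=0.0000 ⇒ V=0.0000 continue | (k=4,j=4): S=239.4876, K−S=0.0000, hold=0.0000 ⇒ V=0.0000 continue  boundary S*=124.8660
step 3: (k=3,j=0): S=112.0223, K−S=38.8977, hold=38.4453 ⇒ V=38.8977 exercise | (k=3,j=1): S=139.1823, K−S=11.7377, hold=16.2478 ⇒ V=16.2478 continue | (k=3,j=2): S=172.9273, K−S=0.0000, hold=3.0739 ⇒ V=3.0739 continue | (k=3,j=3): S=214.8539, K−S=0.0000, hold=0.0000 ⇒ V=0.0000 continue  boundary S*=112.0223
step 2: (k=2,j=0): S=124.8660, K−S=26.0540, hold=27.7901 ⇒ V=27.7901 continue | (k=2,j=1): S=155.1400, K−S=0.0000, hold=9.8064 ⇒ V=9.8064 continue | (k=2,j=2): S=192.7540, K−S=0.0000, hold=1.5731 ⇒ V=1.5731 continue  boundary S*=-
step 1: (k=1,j=0): S=139.1823, K−S=11.7377, hold=18.9801 ⇒ V=18.9801 continue | (k=1,j=1): S=172.9273, K−S=0.0000, hold=5.7817 ⇒ V=5.7817 continue  boundary S*=-
step 0: (k=0,j=0): S=155.1400, K−S=0.0000, hold=12.5186 ⇒ V=12.5186 continue  boundary S*=-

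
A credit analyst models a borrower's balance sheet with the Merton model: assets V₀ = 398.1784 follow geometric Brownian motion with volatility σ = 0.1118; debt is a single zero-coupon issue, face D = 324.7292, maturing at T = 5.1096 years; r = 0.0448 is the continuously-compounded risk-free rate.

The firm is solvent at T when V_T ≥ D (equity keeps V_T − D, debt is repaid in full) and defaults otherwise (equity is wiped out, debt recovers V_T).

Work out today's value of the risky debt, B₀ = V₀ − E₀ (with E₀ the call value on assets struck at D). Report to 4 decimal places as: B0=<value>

B0=256.8612

With assets at 398.1784 and a single debt payment of 324.7292 at 5.1096 years:
d₁ = [ln(V₀/D) + (r + σ²/2)T] / (σ√T)
   = [ln(398.1784/324.7292) + (0.0448 + 0.5·0.1118²)·5.1096] / (0.1118·√5.1096)
   = [0.203909 + 0.260843] / 0.252717 = 1.839017
d₂ = d₁ − σ√T = 1.839017 − 0.252717 = 1.586299
N(d₁) = 0.967044,  N(d₂) = 0.943664,  e^(−rT) = 0.795400
E₀ = V₀·N(d₁) − D·e^(−rT)·N(d₂)
   = 398.1784·0.967044 − 324.7292·0.795400·0.943664 = 141.317197
B₀ = V₀ − E₀ = 398.1784 − 141.317197 = 256.861203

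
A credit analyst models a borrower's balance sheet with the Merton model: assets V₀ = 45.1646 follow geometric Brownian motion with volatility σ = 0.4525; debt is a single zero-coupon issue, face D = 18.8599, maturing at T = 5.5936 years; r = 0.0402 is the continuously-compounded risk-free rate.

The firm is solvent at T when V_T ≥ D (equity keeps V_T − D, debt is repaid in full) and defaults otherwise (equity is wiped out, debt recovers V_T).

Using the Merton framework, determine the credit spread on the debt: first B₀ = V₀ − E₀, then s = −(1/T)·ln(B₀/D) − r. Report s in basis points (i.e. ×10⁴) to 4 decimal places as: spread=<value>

Equity is a call on the firm's assets struck at D = 18.8599:
d₁ = [ln(V₀/D) + (r + σ²/2)T] / (σ√T)
   = [ln(45.1646/18.8599) + (0.0402 + 0.5·0.4525²)·5.5936] / (0.4525·√5.5936)
   = [0.873276 + 0.797525] / 1.070198 = 1.561206
d₂ = d₁ − σ√T = 1.561206 − 1.070198 = 0.491008
N(d₁) = 0.940762,  N(d₂) = 0.688290,  e^(−rT) = 0.798626
E₀ = V₀·N(d₁) − D·e^(−rT)·N(d₂)
   = 45.1646·0.940762 − 18.8599·0.798626·0.688290 = 32.122140
B₀ = V₀ − E₀ = 45.1646 − 32.122140 = 13.042460
spread = −(1/T)·ln(B₀/D) − r = −(1/5.5936)·ln(13.042460/18.8599) − 0.0402 = 0.02573746
in basis points: 0.02573746 × 10⁴ = 257.3746 bp

spread=257.3746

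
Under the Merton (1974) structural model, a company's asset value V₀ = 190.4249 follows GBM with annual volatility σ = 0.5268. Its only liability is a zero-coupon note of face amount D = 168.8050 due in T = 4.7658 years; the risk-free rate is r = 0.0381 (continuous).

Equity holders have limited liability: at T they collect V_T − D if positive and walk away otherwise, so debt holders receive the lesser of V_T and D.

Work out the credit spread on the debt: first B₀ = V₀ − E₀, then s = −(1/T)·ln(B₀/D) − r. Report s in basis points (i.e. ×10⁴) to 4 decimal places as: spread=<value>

spread=905.7955

Apply the equity-as-call identities (strike 168.8050, horizon 4.7658 years):
d₁ = [ln(V₀/D) + (r + σ²/2)T] / (σ√T)
   = [ln(190.4249/168.8050) + (0.0381 + 0.5·0.5268²)·4.7658] / (0.5268·√4.7658)
   = [0.120514 + 0.842875] / 1.150042 = 0.837699
d₂ = d₁ − σ√T = 0.837699 − 1.150042 = -0.312343
N(d₁) = 0.798900,  N(d₂) = 0.377390,  e^(−rT) = 0.833954
E₀ = V₀·N(d₁) − D·e^(−rT)·N(d₂)
   = 190.4249·0.798900 − 168.8050·0.833954·0.377390 = 99.003171
B₀ = V₀ − E₀ = 190.4249 − 99.003171 = 91.421729
spread = −(1/T)·ln(B₀/D) − r = −(1/4.7658)·ln(91.421729/168.8050) − 0.0381 = 0.09057955
in basis points: 0.09057955 × 10⁴ = 905.7955 bp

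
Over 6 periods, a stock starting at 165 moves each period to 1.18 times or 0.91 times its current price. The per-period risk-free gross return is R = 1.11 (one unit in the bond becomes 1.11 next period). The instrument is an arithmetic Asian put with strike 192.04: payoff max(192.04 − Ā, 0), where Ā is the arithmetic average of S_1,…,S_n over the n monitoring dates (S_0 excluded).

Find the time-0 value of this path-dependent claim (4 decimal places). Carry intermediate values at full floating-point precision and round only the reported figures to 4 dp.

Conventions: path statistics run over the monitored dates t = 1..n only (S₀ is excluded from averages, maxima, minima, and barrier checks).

Under the martingale measure an up-move has probability p* = 0.7407; value the claim as the probability-weighted average of per-path payoffs, discounted 6 periods at R = 1.11.
Enumerate all 2^6 = 64 price paths (U = up ×1.18, D = down ×0.91); each path with k up-moves has probability p*^k·(1−p*)^(6−k).
DDDDDD: Ā=120.1564, payoff=71.8836, prob=0.000304
UDDDDD: Ā=155.8071, payoff=36.2329, prob=0.000868
DUDDDD: Ā=148.3821, payoff=43.6579, prob=0.000868
UUDDDD: Ā=192.4076, payoff=0.0000, prob=0.002479
DDUDDD: Ā=141.6254, payoff=50.4146, prob=0.000868
UDUDDD: Ā=183.6461, payoff=8.3939, prob=0.002479
DUUDDD: Ā=176.2211, payoff=15.8189, prob=0.002479
UUUDDD: Ā=228.5065, payoff=0.0000, prob=0.007083
DDDUDD: Ā=135.4767, payoff=56.5633, prob=0.000868
UDDUDD: Ā=175.6731, payoff=16.3669, prob=0.002479
DUDUDD: Ā=168.2481, payoff=23.7919, prob=0.002479
UUDUDD: Ā=218.1679, payoff=0.0000, prob=0.007083
DDUUDD: Ā=161.4914, payoff=30.5486, prob=0.002479
UDUUDD: Ā=209.4064, payoff=0.0000, prob=0.007083
DUUUDD: Ā=201.9814, payoff=0.0000, prob=0.007083
UUUUDD: Ā=261.9100, payoff=0.0000, prob=0.020236
DDDDUD: Ā=129.8815, payoff=62.1585, prob=0.000868
UDDDUD: Ā=168.4177, payoff=23.6223, prob=0.002479
DUDDUD: Ā=160.9927, payoff=31.0473, prob=0.002479
UUDDUD: Ā=208.7598, payoff=0.0000, prob=0.007083
DDUDUD: Ā=154.2360, payoff=37.8040, prob=0.002479
UDUDUD: Ā=199.9983, payoff=0.0000, prob=0.007083
DUUDUD: Ā=192.5733, payoff=0.0000, prob=0.007083
UUUDUD: Ā=249.7105, payoff=0.0000, prob=0.020236
DDDUUD: Ā=148.0874, payoff=43.9526, prob=0.002479
UDDUUD: Ā=192.0254, payoff=0.0146, prob=0.007083
DUDUUD: Ā=184.6004, payoff=7.4396, prob=0.007083
UUDUUD: Ā=239.3719, payoff=0.0000, prob=0.020236
DDUUUD: Ā=177.8436, payoff=14.1964, prob=0.007083
UDUUUD: Ā=230.6104, payoff=0.0000, prob=0.020236
DUUUUD: Ā=223.1854, payoff=0.0000, prob=0.020236
UUUUUD: Ā=289.4052, payoff=0.0000, prob=0.057818
DDDDDU: Ā=124.7898, payoff=67.2502, prob=0.000868
UDDDDU: Ā=161.8153, payoff=30.2247, prob=0.002479
DUDDDU: Ā=154.3903, payoff=37.6497, prob=0.002479
UUDDDU: Ā=200.1985, payoff=0.0000, prob=0.007083
DDUDDU: Ā=147.6336, payoff=44.4064, prob=0.002479
UDUDDU: Ā=191.4370, payoff=0.6030, prob=0.007083
DUUDDU: Ā=184.0120, payoff=8.0280, prob=0.007083
UUUDDU: Ā=238.6089, payoff=0.0000, prob=0.020236
DDDUDU: Ā=141.4849, payoff=50.5551, prob=0.002479
UDDUDU: Ā=183.4640, payoff=8.5760, prob=0.007083
DUDUDU: Ā=176.0390, payoff=16.0010, prob=0.007083
UUDUDU: Ā=228.2703, payoff=0.0000, prob=0.020236
DDUUDU: Ā=169.2822, payoff=22.7578, prob=0.007083
UDUUDU: Ā=219.5088, payoff=0.0000, prob=0.020236
DUUUDU: Ā=212.0838, payoff=0.0000, prob=0.020236
UUUUDU: Ā=275.0098, payoff=0.0000, prob=0.057818
DDDDUU: Ā=135.8897, payoff=56.1503, prob=0.002479
UDDDUU: Ā=176.2086, payoff=15.8314, prob=0.007083
DUDDUU: Ā=168.7836, payoff=23.2564, prob=0.007083
UUDDUU: Ā=218.8622, payoff=0.0000, prob=0.020236
DDUDUU: Ā=162.0268, payoff=30.0132, prob=0.007083
UDUDUU: Ā=210.1007, payoff=0.0000, prob=0.020236
DUUDUU: Ā=202.6757, payoff=0.0000, prob=0.020236
UUUDUU: Ā=262.8103, payoff=0.0000, prob=0.057818
DDDUUU: Ā=155.8782, payoff=36.1618, prob=0.007083
UDDUUU: Ā=202.1278, payoff=0.0000, prob=0.020236
DUDUUU: Ā=194.7028, payoff=0.0000, prob=0.020236
UUDUUU: Ā=252.4717, payoff=0.0000, prob=0.057818
DDUUUU: Ā=187.9460, payoff=4.0940, prob=0.020236
UDUUUU: Ā=243.7102, payoff=0.0000, prob=0.057818
DUUUUU: Ā=236.2852, payoff=0.0000, prob=0.057818
UUUUUU: Ā=306.3918, payoff=0.0000, prob=0.165195
Price = Σ prob·payoff / R^6 = 2.790733 / 1.870415 = 1.4920

price = 1.4920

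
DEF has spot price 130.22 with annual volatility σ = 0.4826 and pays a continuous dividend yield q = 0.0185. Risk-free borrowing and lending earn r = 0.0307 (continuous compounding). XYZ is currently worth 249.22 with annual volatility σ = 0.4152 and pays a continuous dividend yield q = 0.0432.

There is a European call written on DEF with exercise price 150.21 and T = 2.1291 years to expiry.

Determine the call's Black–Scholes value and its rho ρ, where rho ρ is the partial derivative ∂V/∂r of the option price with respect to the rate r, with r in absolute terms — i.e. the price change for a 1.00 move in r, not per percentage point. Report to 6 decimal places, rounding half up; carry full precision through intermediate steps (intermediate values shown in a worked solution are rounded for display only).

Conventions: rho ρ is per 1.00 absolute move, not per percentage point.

σ√T = 0.4826·√2.1291 = 0.704183
d₁ = (ln(S/K) + (r−q+σ²/2)T) / (σ√T) = (ln(130.22/150.21) + (0.0307−0.0185+0.4826²/2)·2.1291) / 0.704183 = (-0.142809 + 0.273912) / 0.704183 = 0.186177
d₂ = d₁ − σ√T = 0.186177 − 0.704183 = -0.518006
e^{−rT} = 0.936727
e^{−qT} = 0.961377
N(d₁) = 0.573847,  N(d₂) = 0.302227
Call price V = S·e^{−qT}·N(d₁) − K·e^{−rT}·N(d₂) = 71.840227 − 42.525106 = 29.315122
ρ = K·T·e^{−rT}·N(d₂) = 90.540202

price = 29.315122
ρ = 90.540202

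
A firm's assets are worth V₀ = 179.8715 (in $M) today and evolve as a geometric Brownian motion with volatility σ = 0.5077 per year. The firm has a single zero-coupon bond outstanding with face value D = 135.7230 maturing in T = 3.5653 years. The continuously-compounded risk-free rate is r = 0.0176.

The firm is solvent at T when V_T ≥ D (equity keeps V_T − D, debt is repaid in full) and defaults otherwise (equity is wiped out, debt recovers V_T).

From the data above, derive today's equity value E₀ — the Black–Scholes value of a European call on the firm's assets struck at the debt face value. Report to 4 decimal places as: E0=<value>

E0=86.1004

Apply the equity-as-call identities (strike 135.7230, horizon 3.5653 years):
d₁ = [ln(V₀/D) + (r + σ²/2)T] / (σ√T)
   = [ln(179.8715/135.7230) + (0.0176 + 0.5·0.5077²)·3.5653] / (0.5077·√3.5653)
   = [0.281627 + 0.522244] / 0.958639 = 0.838554
d₂ = d₁ − σ√T = 0.838554 − 0.958639 = -0.120085
N(d₁) = 0.799140,  N(d₂) = 0.452208,  e^(−rT) = 0.939179
E₀ = V₀·N(d₁) − D·e^(−rT)·N(d₂)
   = 179.8715·0.799140 − 135.7230·0.939179·0.452208 = 86.100437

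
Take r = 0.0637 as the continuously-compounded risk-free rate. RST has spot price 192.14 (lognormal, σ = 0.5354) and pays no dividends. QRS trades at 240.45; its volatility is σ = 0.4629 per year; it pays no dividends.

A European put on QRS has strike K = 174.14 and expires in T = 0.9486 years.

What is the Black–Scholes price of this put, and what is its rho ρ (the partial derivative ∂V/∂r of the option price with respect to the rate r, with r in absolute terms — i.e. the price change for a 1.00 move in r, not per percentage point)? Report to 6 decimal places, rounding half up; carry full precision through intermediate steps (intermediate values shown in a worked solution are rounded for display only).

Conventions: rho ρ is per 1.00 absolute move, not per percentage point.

price = 9.699807
ρ = -41.399159

σ√T = 0.4629·√0.9486 = 0.450847
d₁ = (ln(S/K) + (r+σ²/2)T) / (σ√T) = (ln(240.45/174.14) + (0.0637+0.4629²/2)·0.9486) / 0.450847 = (0.322653 + 0.162057) / 0.450847 = 1.075110
d₂ = d₁ − σ√T = 1.075110 − 0.450847 = 0.624264
e^{−rT} = 0.941364
N(−d₁) = 0.141163,  N(−d₂) = 0.266227
Put price V = K·e^{−rT}·N(−d₂) − S·N(−d₁) = 43.642377 − 33.942570 = 9.699807
ρ = −K·T·e^{−rT}·N(−d₂) = -41.399159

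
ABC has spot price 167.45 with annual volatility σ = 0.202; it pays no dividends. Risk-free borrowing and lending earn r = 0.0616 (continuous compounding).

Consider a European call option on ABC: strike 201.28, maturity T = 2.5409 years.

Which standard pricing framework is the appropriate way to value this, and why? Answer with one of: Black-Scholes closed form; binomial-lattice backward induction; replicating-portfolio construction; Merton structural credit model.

framework: Black-Scholes closed form

Key observation: everything needed for the exact continuous-time valuation of the European call on ABC (strike 201.28) is given, and no feature rules the closed form out.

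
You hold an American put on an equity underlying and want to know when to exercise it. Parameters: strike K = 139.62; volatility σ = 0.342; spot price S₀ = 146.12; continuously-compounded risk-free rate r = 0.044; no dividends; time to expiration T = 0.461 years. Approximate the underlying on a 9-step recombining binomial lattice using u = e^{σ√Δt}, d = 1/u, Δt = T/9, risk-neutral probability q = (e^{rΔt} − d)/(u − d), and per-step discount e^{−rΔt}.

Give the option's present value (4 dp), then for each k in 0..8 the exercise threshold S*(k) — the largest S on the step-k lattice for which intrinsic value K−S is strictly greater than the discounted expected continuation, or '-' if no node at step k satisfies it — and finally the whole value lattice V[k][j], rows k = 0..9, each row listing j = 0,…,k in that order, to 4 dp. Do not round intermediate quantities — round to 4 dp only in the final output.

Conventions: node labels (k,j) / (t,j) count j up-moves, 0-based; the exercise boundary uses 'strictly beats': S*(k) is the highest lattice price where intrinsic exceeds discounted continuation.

Δt=0.05122  u=1.08048  d=0.92552  q=0.49522  discount=0.99775
step 9 (expiry): payoffs max(K−S,0) = 66.8135 54.6235 40.3925 23.7788 4.3834 0.0000 0.0000 0.0000 0.0000 0.0000
step 8: (k=8,j=0): S=78.6657, K−S=60.9543, hold=60.6399 ⇒ V=60.9543 exercise | (k=8,j=1): S=91.8368, K−S=47.7832, hold=47.4689 ⇒ V=47.7832 exercise | (k=8,j=2): S=107.2130, K−S=32.4070, hold=32.0926 ⇒ V=32.4070 exercise | (k=8,j=3): S=125.1638, K−S=14.4562, hold=14.1419 ⇒ V=14.4562 exercise | (k=8,j=4): S=146.1200, K−S=0.0000, hold=2.2077 ⇒ V=2.2077 continue | (k=8,j=5): S=170.5849, K−S=0.0000, hold=0.0000 ⇒ V=0.0000 continue | (k=8,j=6): S=199.1460, K−S=0.0000, hold=0.0000 ⇒ V=0.0000 continue | (k=8,j=7): S=232.4891, K−S=0.0000, hold=0.0000 ⇒ V=0.0000 continue | (k=8,j=8): S=271.4149, K−S=0.0000, hold=0.0000 ⇒ V=0.0000 continue  boundary S*=125.1638
step 7: (k=7,j=0): S=84.9965, K−S=54.6235, hold=54.3092 ⇒ V=54.6235 exercise | (k=7,j=1): S=99.2275, K−S=40.3925, hold=40.0782 ⇒ V=40.3925 exercise | (k=7,j=2): S=115.8412, K−S=23.7788, hold=23.4645 ⇒ V=23.7788 exercise | (k=7,j=3): S=135.2366, K−S=4.3834, hold=8.3716 ⇒ V=8.3716 continue | (k=7,j=4): S=157.8793, K−S=0.0000, hold=1.1119 ⇒ V=1.1119 continue | (k=7,j=5): S=184.3131, K−S=0.0000, hold=0.0000 ⇒ V=0.0000 continue | (k=7,j=6): S=215.1727, K−S=0.0000, hold=0.0000 ⇒ V=0.0000 continue | (k=7,j=7): S=251.1992, K−S=0.0000, hold=0.0000 ⇒ V=0.0000 continue  boundary S*=115.8412
step 6: (k=6,j=0): S=91.8368, K−S=47.7832, hold=47.4689 ⇒ V=47.7832 exercise | (k=6,j=1): S=107.2130, K−S=32.4070, hold=32.0926 ⇒ V=32.4070 exercise | (k=6,j=2): S=125.1638, K−S=14.4562, hold=16.1125 ⇒ V=16.1125 continue | (k=6,j=3): S=146.1200, K−S=0.0000, hold=4.7657 ⇒ V=4.7657 continue | (k=6,j=4): S=170.5849, K−S=0.0000, hold=0.5600 ⇒ V=0.5600 continue | (k=6,j=5): S=199.1460, K−S=0.0000, hold=0.0000 ⇒ V=0.0000 continue | (k=6,j=6): S=232.4891, K−S=0.0000, hold=0.0000 ⇒ V=0.0000 continue  boundary S*=107.2130
step 5: (k=5,j=0): S=99.2275, K−S=40.3925, hold=40.0782 ⇒ V=40.3925 exercise | (k=5,j=1): S=115.8412, K−S=23.7788, hold=24.2828 ⇒ V=24.2828 continue | (k=5,j=2): S=135.2366, K−S=4.3834, hold=10.4697 ⇒ V=10.4697 continue | (k=5,j=3): S=157.8793, K−S=0.0000, hold=2.6769 ⇒ V=2.6769 continue | (k=5,j=4): S=184.3131, K−S=0.0000, hold=0.2820 ⇒ V=0.2820 continue | (k=5,j=5): S=215.1727, K−S=0.0000, hold=0.0000 ⇒ V=0.0000 continue  boundary S*=99.2275
step 4: (k=4,j=0): S=107.2130, K−S=32.4070, hold=32.3417 ⇒ V=32.4070 exercise | (k=4,j=1): S=125.1638, K−S=14.4562, hold=17.4030 ⇒ V=17.4030 continue | (k=4,j=2): S=146.1200, K−S=0.0000, hold=6.5957 ⇒ V=6.5957 continue | (k=4,j=3): S=170.5849, K−S=0.0000, hold=1.4876 ⇒ V=1.4876 continue | (k=4,j=4): S=199.1460, K−S=0.0000, hold=0.1420 ⇒ V=0.1420 continue  boundary S*=107.2130
step 3: (k=3,j=0): S=115.8412, K−S=23.7788, hold=24.9205 ⇒ V=24.9205 continue | (k=3,j=1): S=135.2366, K−S=4.3834, hold=12.0239 ⇒ V=12.0239 continue | (k=3,j=2): S=157.8793, K−S=0.0000, hold=4.0569 ⇒ V=4.0569 continue | (k=3,j=3): S=184.3131, K−S=0.0000, hold=0.8194 ⇒ V=0.8194 continue  boundary S*=-
step 2: (k=2,j=0): S=125.1638, K−S=14.4562, hold=18.4921 ⇒ V=18.4921 continue | (k=2,j=1): S=146.1200, K−S=0.0000, hold=8.0603 ⇒ V=8.0603 continue | (k=2,j=2): S=170.5849, K−S=0.0000, hold=2.4481 ⇒ V=2.4481 continue  boundary S*=-
step 1: (k=1,j=0): S=135.2366, K−S=4.3834, hold=13.2961 ⇒ V=13.2961 continue | (k=1,j=1): S=157.8793, K−S=0.0000, hold=5.2691 ⇒ V=5.2691 continue  boundary S*=-
step 0: (k=0,j=0): S=146.1200, K−S=0.0000, hold=9.3000 ⇒ V=9.3000 continue  boundary S*=-

price = 9.3000
boundary = - - - - 107.2130 99.2275 107.2130 115.8412 125.1638
tree:
9.3000
13.2961 5.2691
18.4921 8.0603 2.4481
24.9205 12.0239 4.0569 0.8194
32.4070 17.4030 6.5957 1.4876 0.1420
40.3925 24.2828 10.4697 2.6769 0.2820 0.0000
47.7832 32.4070 16.1125 4.7657 0.5600 0.0000 0.0000
54.6235 40.3925 23.7788 8.3716 1.1119 0.0000 0.0000 0.0000
60.9543 47.7832 32.4070 14.4562 2.2077 0.0000 0.0000 0.0000 0.0000
66.8135 54.6235 40.3925 23.7788 4.3834 0.0000 0.0000 0.0000 0.0000 0.0000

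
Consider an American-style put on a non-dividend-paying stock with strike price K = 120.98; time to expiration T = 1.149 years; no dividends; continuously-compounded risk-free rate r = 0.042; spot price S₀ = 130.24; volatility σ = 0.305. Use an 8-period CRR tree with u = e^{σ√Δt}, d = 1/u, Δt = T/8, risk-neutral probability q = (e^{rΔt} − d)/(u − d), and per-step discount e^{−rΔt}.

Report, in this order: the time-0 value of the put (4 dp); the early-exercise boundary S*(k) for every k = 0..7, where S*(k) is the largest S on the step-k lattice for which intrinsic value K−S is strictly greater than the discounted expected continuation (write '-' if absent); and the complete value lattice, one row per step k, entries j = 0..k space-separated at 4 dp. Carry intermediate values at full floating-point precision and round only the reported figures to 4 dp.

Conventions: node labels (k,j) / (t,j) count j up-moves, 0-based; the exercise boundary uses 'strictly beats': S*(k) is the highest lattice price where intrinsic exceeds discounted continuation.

Δt=0.14363  u=1.12253  d=0.89084  q=0.49725  discount=0.99399
step 8 (expiry): payoffs max(K−S,0) = 69.3207 55.8850 38.9550 17.6217 0.0000 0.0000 0.0000 0.0000 0.0000
step 7: (k=7,j=0): S=57.9893, K−S=62.9907, hold=62.2631 ⇒ V=62.9907 exercise | (k=7,j=1): S=73.0713, K−S=47.9087, hold=47.1811 ⇒ V=47.9087 exercise | (k=7,j=2): S=92.0759, K−S=28.9041, hold=28.1765 ⇒ V=28.9041 exercise | (k=7,j=3): S=116.0232, K−S=4.9568, hold=8.8060 ⇒ V=8.8060 continue | (k=7,j=4): S=146.1988, K−S=0.0000, hold=0.0000 ⇒ V=0.0000 continue | (k=7,j=5): S=184.2226, K−S=0.0000, hold=0.0000 ⇒ V=0.0000 continue | (k=7,j=6): S=232.1356, K−S=0.0000, hold=0.0000 ⇒ V=0.0000 continue | (k=7,j=7): S=292.5100, K−S=0.0000, hold=0.0000 ⇒ V=0.0000 continue  boundary S*=92.0759
step 6: (k=6,j=0): S=65.0950, K−S=55.8850, hold=55.1574 ⇒ V=55.8850 exercise | (k=6,j=1): S=82.0250, K−S=38.9550, hold=38.2274 ⇒ V=38.9550 exercise | (k=6,j=2): S=103.3583, K−S=17.6217, hold=18.7966 ⇒ V=18.7966 continue | (k=6,j=3): S=130.2400, K−S=0.0000, hold=4.4006 ⇒ V=4.4006 continue | (k=6,j=4): S=164.1131, K−S=0.0000, hold=0.0000 ⇒ V=0.0000 continue | (k=6,j=5): S=206.7961, K−S=0.0000, hold=0.0000 ⇒ V=0.0000 continue | (k=6,j=6): S=260.5801, K−S=0.0000, hold=0.0000 ⇒ V=0.0000 continue  boundary S*=82.0250
step 5: (k=5,j=0): S=73.0713, K−S=47.9087, hold=47.1811 ⇒ V=47.9087 exercise | (k=5,j=1): S=92.0759, K−S=28.9041, hold=28.7572 ⇒ V=28.9041 exercise | (k=5,j=2): S=116.0232, K−S=4.9568, hold=11.5682 ⇒ V=11.5682 continue | (k=5,j=3): S=146.1988, K−S=0.0000, hold=2.1991 ⇒ V=2.1991 continue | (k=5,j=4): S=184.2226, K−S=0.0000, hold=0.0000 ⇒ V=0.0000 continue | (k=5,j=5): S=232.1356, K−S=0.0000, hold=0.0000 ⇒ V=0.0000 continue  boundary S*=92.0759
step 4: (k=4,j=0): S=82.0250, K−S=38.9550, hold=38.2274 ⇒ V=38.9550 exercise | (k=4,j=1): S=103.3583, K−S=17.6217, hold=20.1619 ⇒ V=20.1619 continue | (k=4,j=2): S=130.2400, K−S=0.0000, hold=6.8679 ⇒ V=6.8679 continue | (k=4,j=3): S=164.1131, K−S=0.0000, hold=1.0990 ⇒ V=1.0990 continue | (k=4,j=4): S=206.7961, K−S=0.0000, hold=0.0000 ⇒ V=0.0000 continue  boundary S*=82.0250
step 3: (k=3,j=0): S=92.0759, K−S=28.9041, hold=29.4320 ⇒ V=29.4320 continue | (k=3,j=1): S=116.0232, K−S=4.9568, hold=13.4699 ⇒ V=13.4699 continue | (k=3,j=2): S=146.1988, K−S=0.0000, hold=3.9752 ⇒ V=3.9752 continue | (k=3,j=3): S=184.2226, K−S=0.0000, hold=0.5492 ⇒ V=0.5492 continue  boundary S*=-
step 2: (k=2,j=0): S=103.3583, K−S=17.6217, hold=21.3656 ⇒ V=21.3656 continue | (k=2,j=1): S=130.2400, K−S=0.0000, hold=8.6961 ⇒ V=8.6961 continue | (k=2,j=2): S=164.1131, K−S=0.0000, hold=2.2580 ⇒ V=2.2580 continue  boundary S*=-
step 1: (k=1,j=0): S=116.0232, K−S=4.9568, hold=14.9751 ⇒ V=14.9751 continue | (k=1,j=1): S=146.1988, K−S=0.0000, hold=5.4617 ⇒ V=5.4617 continue  boundary S*=-
step 0: (k=0,j=0): S=130.2400, K−S=0.0000, hold=10.1830 ⇒ V=10.1830 continue  boundary S*=-

price = 10.1830
boundary = - - - - 82.0250 92.0759 82.0250 92.0759
tree:
10.1830
14.9751 5.4617
21.3656 8.6961 2.2580
29.4320 13.4699 3.9752 0.5492
38.9550 20.1619 6.8679 1.0990 0.0000
47.9087 28.9041 11.5682 2.1991 0.0000 0.0000
55.8850 38.9550 18.7966 4.4006 0.0000 0.0000 0.0000
62.9907 47.9087 28.9041 8.8060 0.0000 0.0000 0.0000 0.0000
69.3207 55.8850 38.9550 17.6217 0.0000 0.0000 0.0000 0.0000 0.0000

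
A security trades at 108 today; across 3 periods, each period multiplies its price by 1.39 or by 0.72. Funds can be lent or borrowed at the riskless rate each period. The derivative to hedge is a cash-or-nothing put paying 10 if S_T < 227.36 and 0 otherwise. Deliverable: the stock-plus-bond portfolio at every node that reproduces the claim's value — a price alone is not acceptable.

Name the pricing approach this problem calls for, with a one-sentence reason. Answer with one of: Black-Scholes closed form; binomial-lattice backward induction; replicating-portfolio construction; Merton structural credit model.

framework: replicating-portfolio construction

Key observation: what is demanded is not a single number but the (Δ, B) position at each node of the 1.39/0.72 tree starting at 108; constructing those positions is the replicating-portfolio method.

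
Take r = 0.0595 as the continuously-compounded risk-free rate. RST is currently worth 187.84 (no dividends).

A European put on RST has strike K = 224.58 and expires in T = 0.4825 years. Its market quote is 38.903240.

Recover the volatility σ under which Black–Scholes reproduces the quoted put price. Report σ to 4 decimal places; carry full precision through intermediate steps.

At σ = 0.3602 the Black–Scholes value reproduces the quote:
σ√T = 0.3602·√0.4825 = 0.250203
d₁ = (ln(S/K) + (r+σ²/2)T) / (σ√T) = (ln(187.84/224.58) + (0.0595+0.3602²/2)·0.4825) / 0.250203 = (-0.178641 + 0.060009) / 0.250203 = -0.474143
d₂ = d₁ − σ√T = -0.474143 − 0.250203 = -0.724346
e^{−rT} = 0.971699
N(−d₁) = 0.682301,  N(−d₂) = 0.765573
V = K·e^{−rT}·N(−d₂) − S·N(−d₁) = 167.066664 − 128.163424 = 38.903240 (the observed quote) — the price is monotone increasing in volatility, hence this σ is the only solution

sigma = 0.3602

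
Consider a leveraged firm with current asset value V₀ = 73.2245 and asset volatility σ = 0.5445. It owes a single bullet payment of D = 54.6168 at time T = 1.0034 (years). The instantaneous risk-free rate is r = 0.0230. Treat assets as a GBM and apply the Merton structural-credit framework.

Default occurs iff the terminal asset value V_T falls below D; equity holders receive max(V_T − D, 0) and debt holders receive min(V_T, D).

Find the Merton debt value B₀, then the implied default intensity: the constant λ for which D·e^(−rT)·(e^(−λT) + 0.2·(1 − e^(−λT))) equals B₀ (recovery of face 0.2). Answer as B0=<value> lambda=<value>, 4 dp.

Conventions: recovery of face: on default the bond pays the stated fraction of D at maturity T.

B0=47.5452 lambda=0.1462

Work the structural quantities from V₀ = 73.2245 against face 54.6168:
d₁ = [ln(V₀/D) + (r + σ²/2)T] / (σ√T)
   = [ln(73.2245/54.6168) + (0.0230 + 0.5·0.5445²)·1.0034] / (0.5445·√1.0034)
   = [0.293189 + 0.171822] / 0.545425 = 0.852566
d₂ = d₁ − σ√T = 0.852566 − 0.545425 = 0.307141
N(d₁) = 0.803050,  N(d₂) = 0.620632,  e^(−rT) = 0.977186
E₀ = V₀·N(d₁) − D·e^(−rT)·N(d₂)
   = 73.2245·0.803050 − 54.6168·0.977186·0.620632 = 25.679321
B₀ = V₀ − E₀ = 73.2245 − 25.679321 = 47.545179
e^(−λT) = (B₀·e^(rT)/D − 0.2)/(1 − 0.2) = (47.5452·1.023347/54.6168 − 0.2)/0.8 = 0.86355885
λ = −ln(0.86355885)/1.0034 = 0.146196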